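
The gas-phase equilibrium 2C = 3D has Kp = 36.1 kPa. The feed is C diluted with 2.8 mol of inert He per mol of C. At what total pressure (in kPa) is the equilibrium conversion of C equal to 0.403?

P = 233 kPa

Let X = conversion of C (basis 1 mol C); extent of reaction ξ = 0.5X.
At extent ξ: n_C = 1 − X; n_D = 1.5X; n_I = 2.8 (inert).
n_T = Σnᵢ = 3.8 + 0.5X.
Kp = p_D^3 / (p_C^2) with p_i = (n_i/n_T)·P.
At X = 0.403: the mole-fraction product g(X) = Π y_i^ν_i = 0.1549. Since Kp = g(X)·P^{1}, P = (Kp/g)^(1/1) = (36.1/0.1549)^(1/1) = 233 kPa.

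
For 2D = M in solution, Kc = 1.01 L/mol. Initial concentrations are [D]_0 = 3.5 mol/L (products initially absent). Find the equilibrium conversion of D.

Let X = conversion of D; extent ξ = 3.5X/2 mol/L.
Concentrations: [D] = 3.5 − 3.5X; [M] = 1.75X.
Kc = [M] / ([D]^2).
This equals 1.01 at X = 0.688 (the root in 0 < X < 1).

X = 0.688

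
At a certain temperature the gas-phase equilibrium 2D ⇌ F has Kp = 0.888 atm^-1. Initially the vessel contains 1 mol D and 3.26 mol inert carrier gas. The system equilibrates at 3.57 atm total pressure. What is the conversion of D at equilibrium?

X = 0.460

Let X = conversion of D (basis 1 mol D); extent of reaction ξ = 0.5X.
Mole table: n_D = 1 − X; n_F = 0.5X; n_I = 3.26 (inert).
Total moles n_T = 4.26 − 0.5X.
Mole fractions y_i = n_i/n_T; Kp = p_F / (p_D^2) with p_i = y_i·P.
Substituting and setting equal to 0.888 atm^-1 gives a polynomial in X; the root in (0,1) is X = 0.460.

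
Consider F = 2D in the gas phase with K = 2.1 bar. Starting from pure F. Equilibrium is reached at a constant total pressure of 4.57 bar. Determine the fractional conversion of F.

X = 0.321

Take 1 mol F as basis and let X be its fractional conversion, so ξ = X.
At extent ξ: n_F = 1 − X; n_D = 2X.
n_T = Σnᵢ = 1 + X.
With p_i = (n_i/n_T)P, K = p_D^2 / (p_F).
Setting this equal to 2.1 bar and taking the physical root (0 < X < 1) gives X = 0.321.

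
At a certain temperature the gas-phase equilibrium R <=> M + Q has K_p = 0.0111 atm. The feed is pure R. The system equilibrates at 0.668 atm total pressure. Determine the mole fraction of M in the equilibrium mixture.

Let X = conversion of R (basis 1 mol R); extent of reaction ξ = X.
Moles: n_R = 1 − X; n_M = X; n_Q = X.
n_T = Σnᵢ = 1 + X.
Mole fractions y_i = n_i/n_T; K_p = p_M p_Q / (p_R) with p_i = y_i·P.
Setting this equal to 0.0111 atm and taking the physical root (0 < X < 1) gives X = 0.128.
Then n_M = 0.128, n_T = 1.13, so y_M = 0.113.

y_M = 0.113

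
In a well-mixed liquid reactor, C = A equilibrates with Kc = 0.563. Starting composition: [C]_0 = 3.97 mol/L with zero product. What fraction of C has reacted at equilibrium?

X = 0.360

Let X = conversion of C; extent ξ = 3.97·X mol/L.
Concentrations: [C] = 3.97 − 3.97X; [A] = 3.97X.
Kc = [A] / ([C]).
Equating to 0.563: the physical root is X = 0.360.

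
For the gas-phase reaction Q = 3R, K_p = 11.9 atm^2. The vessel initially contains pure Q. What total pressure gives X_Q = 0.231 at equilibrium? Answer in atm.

Take 1 mol Q as basis and let X be its fractional conversion, so ξ = X.
At extent ξ: n_Q = 1 − X; n_R = 3X.
Total moles n_T = 1 + 2X.
K_p = p_R^3 / (p_Q) with p_i = (n_i/n_T)·P.
At X = 0.231: the mole-fraction product g(X) = Π y_i^ν_i = 0.2025. Since K_p = g(X)·P^{2}, P = (K_p/g)^(1/2) = (11.9/0.2025)^(1/2) = 7.67 atm.

P = 7.67 atm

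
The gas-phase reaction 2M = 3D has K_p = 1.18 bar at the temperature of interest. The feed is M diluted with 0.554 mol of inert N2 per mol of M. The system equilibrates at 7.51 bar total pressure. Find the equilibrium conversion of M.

Take 1 mol M as basis and let X be its fractional conversion, so ξ = 0.5X.
Mole table: n_M = 1 − X; n_D = 1.5X; n_I = 0.554 (inert).
Summing: n_T = 1.55 + 0.5X.
Mole fractions y_i = n_i/n_T; K_p = p_D^3 / (p_M^2) with p_i = y_i·P.
Equating to 1.18 bar and solving on 0 < X < 1: X = 0.330.

X = 0.330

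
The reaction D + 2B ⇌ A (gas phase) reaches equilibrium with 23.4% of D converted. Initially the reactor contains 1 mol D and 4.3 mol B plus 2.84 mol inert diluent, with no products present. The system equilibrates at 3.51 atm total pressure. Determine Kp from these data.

Basis: 1 mol D initially; let X = conversion of D. Extent ξ = X.
Species balance: n_D = 1 − X; n_B = 4.3 − 2X; n_A = X; n_I = 2.84 (inert).
n_T = Σnᵢ = 8.14 − 2X.
At X = 0.234: n_D = 0.766, n_B = 3.83, n_A = 0.234, n_T = 7.67.
p_i = (n_i/n_T)·P. Kp = p_A / (p_D p_B^2) = 0.0994 atm^-2.

Kp = 0.0994 atm^-2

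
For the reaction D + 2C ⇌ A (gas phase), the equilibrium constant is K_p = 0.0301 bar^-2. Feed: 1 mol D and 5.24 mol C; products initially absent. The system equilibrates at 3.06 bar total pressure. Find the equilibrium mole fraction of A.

y_A = 0.028

Let X = conversion of D (basis 1 mol D); extent of reaction ξ = X.
Species balance: n_D = 1 − X; n_C = 5.24 − 2X; n_A = X.
n_T = Σnᵢ = 6.24 − 2X.
With p_i = (n_i/n_T)P, K_p = p_A / (p_D p_C^2).
Substituting and setting equal to 0.0301 bar^-2 gives a polynomial in X; the root in (0,1) is X = 0.163.
Then n_A = 0.163, n_T = 5.91, so y_A = 0.028.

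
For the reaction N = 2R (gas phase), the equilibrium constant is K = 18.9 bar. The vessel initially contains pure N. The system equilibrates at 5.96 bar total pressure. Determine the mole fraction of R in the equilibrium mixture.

y_R = 0.799

Basis: 1 mol N initially; let X = conversion of N. Extent ξ = X.
Moles: n_N = 1 − X; n_R = 2X.
Total moles n_T = 1 + X.
y_i = n_i/n_T, p_i = y_i·P. K = p_R^2 / (p_N).
Equating to 18.9 bar and solving on 0 < X < 1: X = 0.665.
Then n_R = 1.33, n_T = 1.66, so y_R = 0.799.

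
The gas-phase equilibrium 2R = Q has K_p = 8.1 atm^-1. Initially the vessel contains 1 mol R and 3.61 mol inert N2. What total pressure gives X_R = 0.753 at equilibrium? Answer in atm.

P = 3.23 atm

Basis: 1 mol R initially; let X = conversion of R. Extent ξ = 0.5X.
Moles: n_R = 1 − X; n_Q = 0.5X; n_I = 3.61 (inert).
Summing: n_T = 4.61 − 0.5X.
K_p = p_Q / (p_R^2) with p_i = (n_i/n_T)·P.
At X = 0.753: the mole-fraction product g(X) = Π y_i^ν_i = 26.13. Since K_p = g(X)·P^{-1}, P = (g/K_p)^(1/1) = (26.13/8.1)^(1/1) = 3.23 atm.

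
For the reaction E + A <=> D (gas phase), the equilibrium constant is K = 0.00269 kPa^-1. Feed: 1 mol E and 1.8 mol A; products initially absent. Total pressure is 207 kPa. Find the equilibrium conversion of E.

X = 0.253

Take 1 mol E as basis and let X be its fractional conversion, so ξ = X.
Moles: n_E = 1 − X; n_A = 1.8 − X; n_D = X.
n_T = Σnᵢ = 2.8 − X.
y_i = n_i/n_T, p_i = y_i·P. K = p_D / (p_E p_A).
This yields a degree-2 equation in X; solving on (0,1), X = 0.253.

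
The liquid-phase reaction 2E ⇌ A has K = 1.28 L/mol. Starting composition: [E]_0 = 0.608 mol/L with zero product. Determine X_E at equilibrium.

Let X = conversion of E; extent ξ = 0.608X/2 mol/L.
Concentrations: [E] = 0.608 − 0.608X; [A] = 0.304X.
K = [A] / ([E]^2).
Setting equal to 1.28 and solving for X on (0,1) gives X = 0.458.

X = 0.458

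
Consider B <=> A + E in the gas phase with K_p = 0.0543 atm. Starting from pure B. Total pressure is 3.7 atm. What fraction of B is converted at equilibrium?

X = 0.120

Take 1 mol B as basis and let X be its fractional conversion, so ξ = X.
Mole table: n_B = 1 − X; n_A = X; n_E = X.
Total moles n_T = 1 + X.
With p_i = (n_i/n_T)P, K_p = p_A p_E / (p_B).
Equating to 0.0543 atm and solving on 0 < X < 1: X = 0.120.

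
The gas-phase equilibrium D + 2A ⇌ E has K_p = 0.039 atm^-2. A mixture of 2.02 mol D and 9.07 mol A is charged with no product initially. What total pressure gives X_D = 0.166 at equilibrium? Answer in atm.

Basis: 2.02 mol D initially; let X = conversion of D. Extent ξ = 2.02X.
Species balance: n_D = 2.02 − 2.02X; n_A = 9.07 − 4.04X; n_E = 2.02X.
Summing: n_T = 11.1 − 4.04X.
K_p = p_E / (p_D p_A^2) with p_i = (n_i/n_T)·P.
At X = 0.166: the mole-fraction product g(X) = Π y_i^ν_i = 0.3063. Since K_p = g(X)·P^{-2}, P = (g/K_p)^(1/2) = (0.3063/0.039)^(1/2) = 2.8 atm.

P = 2.8 atm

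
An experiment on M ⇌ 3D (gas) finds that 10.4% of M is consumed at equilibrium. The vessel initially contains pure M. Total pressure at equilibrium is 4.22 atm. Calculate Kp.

Kp = 0.414 atm^2

Basis: 1 mol M initially; let X = conversion of M. Extent ξ = X.
Species balance: n_M = 1 − X; n_D = 3X.
Total moles n_T = 1 + 2X.
At X = 0.104: n_M = 0.896, n_D = 0.312, n_T = 1.21.
p_i = (n_i/n_T)·P. Kp = p_D^3 / (p_M) = 0.414 atm^2.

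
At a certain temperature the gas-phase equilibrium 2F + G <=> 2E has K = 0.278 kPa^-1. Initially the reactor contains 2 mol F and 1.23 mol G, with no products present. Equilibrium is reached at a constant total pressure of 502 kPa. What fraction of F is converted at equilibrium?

X = 0.828

Basis: 2 mol F initially; let X = conversion of F. Extent ξ = X.
Mole table: n_F = 2 − 2X; n_G = 1.23 − X; n_E = 2X.
Summing: n_T = 3.23 − X.
y_i = n_i/n_T, p_i = y_i·P. K = p_E^2 / (p_F^2 p_G).
Equating to 0.278 kPa^-1 and solving on 0 < X < 1: X = 0.828.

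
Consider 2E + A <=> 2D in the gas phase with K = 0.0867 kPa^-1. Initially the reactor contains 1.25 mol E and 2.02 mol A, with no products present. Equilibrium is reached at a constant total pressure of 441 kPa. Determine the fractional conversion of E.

X = 0.821

Basis: 1.25 mol E initially; let X = conversion of E. Extent ξ = 0.625X.
Moles: n_E = 1.25 − 1.25X; n_A = 2.02 − 0.625X; n_D = 1.25X.
Total moles n_T = 3.27 − 0.625X.
y_i = n_i/n_T, p_i = y_i·P. K = p_D^2 / (p_E^2 p_A).
Equating to 0.0867 kPa^-1 and solving on 0 < X < 1: X = 0.821.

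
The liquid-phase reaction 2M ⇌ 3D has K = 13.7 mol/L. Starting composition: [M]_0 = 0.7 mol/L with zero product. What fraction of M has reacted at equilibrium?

X = 0.737

Let X = conversion of M; extent ξ = 0.7X/2 mol/L.
Concentrations: [M] = 0.7 − 0.7X; [D] = 1.05X.
K = [D]^3 / ([M]^2).
Setting equal to 13.7 and solving for X on (0,1) gives X = 0.737.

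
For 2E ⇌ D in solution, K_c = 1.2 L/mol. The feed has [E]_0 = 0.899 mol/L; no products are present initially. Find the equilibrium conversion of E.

X = 0.513

Let X = conversion of E; extent ξ = 0.899X/2 mol/L.
Concentrations: [E] = 0.899 − 0.899X; [D] = 0.45X.
K_c = [D] / ([E]^2).
Setting equal to 1.2 and solving for X on (0,1) gives X = 0.513.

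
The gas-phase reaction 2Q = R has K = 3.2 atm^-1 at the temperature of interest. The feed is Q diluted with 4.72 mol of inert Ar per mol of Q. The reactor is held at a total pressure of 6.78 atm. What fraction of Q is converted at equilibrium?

X = 0.705

Take 1 mol Q as basis and let X be its fractional conversion, so ξ = 0.5X.
Moles: n_Q = 1 − X; n_R = 0.5X; n_I = 4.72 (inert).
Summing: n_T = 5.72 − 0.5X.
y_i = n_i/n_T, p_i = y_i·P. K = p_R / (p_Q^2).
Setting this equal to 3.2 atm^-1 and taking the physical root (0 < X < 1) gives X = 0.705.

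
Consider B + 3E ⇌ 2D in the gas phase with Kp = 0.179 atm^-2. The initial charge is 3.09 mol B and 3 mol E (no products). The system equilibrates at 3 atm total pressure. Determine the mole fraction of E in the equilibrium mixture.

y_E = 0.324

Basis: 3 mol E initially; let X = conversion of E. Extent ξ = X.
Mole table: n_B = 3.09 − X; n_E = 3 − 3X; n_D = 2X.
n_T = Σnᵢ = 6.09 − 2X.
Mole fractions y_i = n_i/n_T; Kp = p_D^2 / (p_B p_E^3) with p_i = y_i·P.
Substituting and setting equal to 0.179 atm^-2 gives a polynomial in X; the root in (0,1) is X = 0.436.
Then n_E = 1.69, n_T = 5.22, so y_E = 0.324.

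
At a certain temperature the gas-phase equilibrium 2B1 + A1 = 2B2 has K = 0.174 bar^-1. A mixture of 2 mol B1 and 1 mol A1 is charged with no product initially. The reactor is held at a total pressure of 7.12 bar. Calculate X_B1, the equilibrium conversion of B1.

X = 0.355

Let X = conversion of B1 (basis 2 mol B1); extent of reaction ξ = X.
Mole table: n_B1 = 2 − 2X; n_A1 = 1 − X; n_B2 = 2X.
Summing: n_T = 3 − X.
With p_i = (n_i/n_T)P, K = p_B2^2 / (p_B1^2 p_A1).
Equating to 0.174 bar^-1 and solving on 0 < X < 1: X = 0.355.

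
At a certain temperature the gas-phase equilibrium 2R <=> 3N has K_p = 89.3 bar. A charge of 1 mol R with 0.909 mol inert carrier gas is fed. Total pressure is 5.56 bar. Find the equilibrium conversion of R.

X = 0.789

Basis: 1 mol R initially; let X = conversion of R. Extent ξ = 0.5X.
Species balance: n_R = 1 − X; n_N = 1.5X; n_I = 0.909 (inert).
n_T = Σnᵢ = 1.91 + 0.5X.
y_i = n_i/n_T, p_i = y_i·P. K_p = p_N^3 / (p_R^2).
This yields a degree-3 equation in X; solving on (0,1), X = 0.789.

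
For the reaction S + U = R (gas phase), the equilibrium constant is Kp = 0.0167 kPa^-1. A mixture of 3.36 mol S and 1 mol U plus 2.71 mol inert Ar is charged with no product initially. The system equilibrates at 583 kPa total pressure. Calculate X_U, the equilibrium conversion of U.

X = 0.799

Basis: 1 mol U initially; let X = conversion of U. Extent ξ = X.
Moles: n_S = 3.36 − X; n_U = 1 − X; n_R = X; n_I = 2.71 (inert).
Summing: n_T = 7.07 − X.
Mole fractions y_i = n_i/n_T; Kp = p_R / (p_S p_U) with p_i = y_i·P.
This yields a degree-2 equation in X; solving on (0,1), X = 0.799.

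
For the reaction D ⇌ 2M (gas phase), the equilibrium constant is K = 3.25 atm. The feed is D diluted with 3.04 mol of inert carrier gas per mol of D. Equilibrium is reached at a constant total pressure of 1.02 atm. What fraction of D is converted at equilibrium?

Let X = conversion of D (basis 1 mol D); extent of reaction ξ = X.
Mole table: n_D = 1 − X; n_M = 2X; n_I = 3.04 (inert).
Total moles n_T = 4.04 + X.
Mole fractions y_i = n_i/n_T; K = p_M^2 / (p_D) with p_i = y_i·P.
Equating to 3.25 atm and solving on 0 < X < 1: X = 0.825.

X = 0.825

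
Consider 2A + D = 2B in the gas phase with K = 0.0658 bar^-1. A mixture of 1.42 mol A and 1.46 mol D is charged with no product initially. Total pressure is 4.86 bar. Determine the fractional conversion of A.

Let X = conversion of A (basis 1.42 mol A); extent of reaction ξ = 0.71X.
At extent ξ: n_A = 1.42 − 1.42X; n_D = 1.46 − 0.71X; n_B = 1.42X.
n_T = Σnᵢ = 2.88 − 0.71X.
With p_i = (n_i/n_T)P, K = p_B^2 / (p_A^2 p_D).
This yields a degree-3 equation in X; solving on (0,1), X = 0.279.

X = 0.279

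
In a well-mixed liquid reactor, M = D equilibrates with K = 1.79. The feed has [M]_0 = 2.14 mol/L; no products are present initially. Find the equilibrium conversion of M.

X = 0.642

Let X = conversion of M; extent ξ = 2.14·X mol/L.
Concentrations: [M] = 2.14 − 2.14X; [D] = 2.14X.
K = [D] / ([M]).
Equating to 1.79: the physical root is X = 0.642.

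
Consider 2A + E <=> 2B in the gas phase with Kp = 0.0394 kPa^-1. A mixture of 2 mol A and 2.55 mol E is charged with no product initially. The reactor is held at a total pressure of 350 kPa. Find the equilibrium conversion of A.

X = 0.720

Let X = conversion of A (basis 2 mol A); extent of reaction ξ = X.
Moles: n_A = 2 − 2X; n_E = 2.55 − X; n_B = 2X.
Summing: n_T = 4.55 − X.
Mole fractions y_i = n_i/n_T; Kp = p_B^2 / (p_A^2 p_E) with p_i = y_i·P.
Setting this equal to 0.0394 kPa^-1 and taking the physical root (0 < X < 1) gives X = 0.720.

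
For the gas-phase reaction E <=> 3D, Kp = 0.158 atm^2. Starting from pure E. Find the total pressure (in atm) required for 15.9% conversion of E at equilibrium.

Take 1 mol E as basis and let X be its fractional conversion, so ξ = X.
Species balance: n_E = 1 − X; n_D = 3X.
n_T = Σnᵢ = 1 + 2X.
Kp = p_D^3 / (p_E) with p_i = (n_i/n_T)·P.
At X = 0.159: the mole-fraction product g(X) = Π y_i^ν_i = 0.07429. Since Kp = g(X)·P^{2}, P = (Kp/g)^(1/2) = (0.158/0.07429)^(1/2) = 1.46 atm.

P = 1.46 atm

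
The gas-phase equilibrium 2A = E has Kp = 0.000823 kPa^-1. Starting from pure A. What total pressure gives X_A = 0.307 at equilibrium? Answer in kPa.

P = 329 kPa

Let X = conversion of A (basis 1 mol A); extent of reaction ξ = 0.5X.
Moles: n_A = 1 − X; n_E = 0.5X.
n_T = Σnᵢ = 1 − 0.5X.
Kp = p_E / (p_A^2) with p_i = (n_i/n_T)·P.
At X = 0.307: the mole-fraction product g(X) = Π y_i^ν_i = 0.2706. Since Kp = g(X)·P^{-1}, P = (g/Kp)^(1/1) = (0.2706/0.000823)^(1/1) = 329 kPa.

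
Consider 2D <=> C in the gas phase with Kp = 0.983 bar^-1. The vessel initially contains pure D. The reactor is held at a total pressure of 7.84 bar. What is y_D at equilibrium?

Basis: 1 mol D initially; let X = conversion of D. Extent ξ = 0.5X.
Species balance: n_D = 1 − X; n_C = 0.5X.
n_T = Σnᵢ = 1 − 0.5X.
y_i = n_i/n_T, p_i = y_i·P. Kp = p_C / (p_D^2).
This yields a degree-2 equation in X; solving on (0,1), X = 0.823.
Then n_D = 0.177, n_T = 0.589, so y_D = 0.301.

y_D = 0.301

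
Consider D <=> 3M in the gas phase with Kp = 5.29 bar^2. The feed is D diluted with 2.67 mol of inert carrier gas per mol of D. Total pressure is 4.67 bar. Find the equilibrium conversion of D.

Basis: 1 mol D initially; let X = conversion of D. Extent ξ = X.
Moles: n_D = 1 − X; n_M = 3X; n_I = 2.67 (inert).
n_T = Σnᵢ = 3.67 + 2X.
Mole fractions y_i = n_i/n_T; Kp = p_M^3 / (p_D) with p_i = y_i·P.
Substituting and setting equal to 5.29 bar^2 gives a polynomial in X; the root in (0,1) is X = 0.467.

X = 0.467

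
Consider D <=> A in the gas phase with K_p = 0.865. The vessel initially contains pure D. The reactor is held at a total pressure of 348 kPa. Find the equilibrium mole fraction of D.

y_D = 0.536

Let X = conversion of D (basis 1 mol D); extent of reaction ξ = X.
At extent ξ: n_D = 1 − X; n_A = X.
n_T stays at 1 (no change in mole number).
y_i = n_i/n_T, p_i = y_i·P. K_p = p_A / (p_D).
This yields a degree-1 equation in X; solving on (0,1), X = 0.464.
Then n_D = 0.536, n_T = 1, so y_D = 0.536.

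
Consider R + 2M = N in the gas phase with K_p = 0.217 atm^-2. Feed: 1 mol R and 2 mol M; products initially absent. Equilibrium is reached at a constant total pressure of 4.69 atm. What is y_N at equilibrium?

y_N = 0.272

Take 1 mol R as basis and let X be its fractional conversion, so ξ = X.
Species balance: n_R = 1 − X; n_M = 2 − 2X; n_N = X.
Total moles n_T = 3 − 2X.
y_i = n_i/n_T, p_i = y_i·P. K_p = p_N / (p_R p_M^2).
This yields a degree-3 equation in X; solving on (0,1), X = 0.529.
Then n_N = 0.529, n_T = 1.94, so y_N = 0.272.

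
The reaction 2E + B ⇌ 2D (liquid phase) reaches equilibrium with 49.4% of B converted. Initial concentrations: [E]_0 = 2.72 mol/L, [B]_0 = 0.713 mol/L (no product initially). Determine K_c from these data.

K_c = 0.339 L/mol

Let X = conversion of B.
Concentrations: [E] = 2.72 − 1.43X; [B] = 0.713 − 0.713X; [D] = 1.43X.
At X = 0.494: [E] = 2.02, [B] = 0.361, [D] = 0.704.
K_c = [D]^2 / ([E]^2 [B]) = 0.339 L/mol.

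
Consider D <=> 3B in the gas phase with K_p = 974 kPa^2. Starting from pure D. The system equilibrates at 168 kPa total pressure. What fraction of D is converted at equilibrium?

X = 0.120

Take 1 mol D as basis and let X be its fractional conversion, so ξ = X.
Species balance: n_D = 1 − X; n_B = 3X.
n_T = Σnᵢ = 1 + 2X.
y_i = n_i/n_T, p_i = y_i·P. K_p = p_B^3 / (p_D).
Setting this equal to 974 kPa^2 and taking the physical root (0 < X < 1) gives X = 0.120.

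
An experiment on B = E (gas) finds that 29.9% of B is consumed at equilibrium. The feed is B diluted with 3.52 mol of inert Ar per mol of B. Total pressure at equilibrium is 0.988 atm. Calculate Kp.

Kp = 0.427

Take 1 mol B as basis and let X be its fractional conversion, so ξ = X.
Moles: n_B = 1 − X; n_E = X; n_I = 3.52 (inert).
Total moles n_T = 4.52 (Δν = 0, constant).
At X = 0.299: n_B = 0.701, n_E = 0.299, n_T = 4.52.
p_i = (n_i/n_T)·P. Kp = p_E / (p_B) = 0.427.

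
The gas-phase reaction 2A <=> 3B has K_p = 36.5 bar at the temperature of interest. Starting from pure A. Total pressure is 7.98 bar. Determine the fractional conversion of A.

Let X = conversion of A (basis 1 mol A); extent of reaction ξ = 0.5X.
Mole table: n_A = 1 − X; n_B = 1.5X.
n_T = Σnᵢ = 1 + 0.5X.
y_i = n_i/n_T, p_i = y_i·P. K_p = p_B^3 / (p_A^2).
Equating to 36.5 bar and solving on 0 < X < 1: X = 0.627.

X = 0.627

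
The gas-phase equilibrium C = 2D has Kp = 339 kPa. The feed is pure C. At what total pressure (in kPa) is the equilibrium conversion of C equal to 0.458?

P = 319 kPa

Basis: 1 mol C initially; let X = conversion of C. Extent ξ = X.
Moles: n_C = 1 − X; n_D = 2X.
Summing: n_T = 1 + X.
Kp = p_D^2 / (p_C) with p_i = (n_i/n_T)·P.
At X = 0.458: the mole-fraction product g(X) = Π y_i^ν_i = 1.062. Since Kp = g(X)·P^{1}, P = (Kp/g)^(1/1) = (339/1.062)^(1/1) = 319 kPa.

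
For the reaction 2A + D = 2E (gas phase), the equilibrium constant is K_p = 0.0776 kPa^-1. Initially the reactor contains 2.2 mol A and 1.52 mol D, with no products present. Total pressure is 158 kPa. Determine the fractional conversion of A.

X = 0.645

Let X = conversion of A (basis 2.2 mol A); extent of reaction ξ = 1.1X.
Moles: n_A = 2.2 − 2.2X; n_D = 1.52 − 1.1X; n_E = 2.2X.
Total moles n_T = 3.72 − 1.1X.
y_i = n_i/n_T, p_i = y_i·P. K_p = p_E^2 / (p_A^2 p_D).
Equating to 0.0776 kPa^-1 and solving on 0 < X < 1: X = 0.645.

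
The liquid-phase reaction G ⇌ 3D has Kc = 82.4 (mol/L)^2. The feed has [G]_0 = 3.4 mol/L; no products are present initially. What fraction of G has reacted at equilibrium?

Let X = conversion of G; extent ξ = 3.4·X mol/L.
Concentrations: [G] = 3.4 − 3.4X; [D] = 10.2X.
Kc = [D]^3 / ([G]).
Solving Kc = 82.4 for X ∈ (0,1): X = 0.507.

X = 0.507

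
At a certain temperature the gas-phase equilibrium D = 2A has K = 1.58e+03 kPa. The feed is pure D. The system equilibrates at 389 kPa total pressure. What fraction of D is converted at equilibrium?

Let X = conversion of D (basis 1 mol D); extent of reaction ξ = X.
Moles: n_D = 1 − X; n_A = 2X.
Total moles n_T = 1 + X.
y_i = n_i/n_T, p_i = y_i·P. K = p_A^2 / (p_D).
This yields a degree-2 equation in X; solving on (0,1), X = 0.710.

X = 0.710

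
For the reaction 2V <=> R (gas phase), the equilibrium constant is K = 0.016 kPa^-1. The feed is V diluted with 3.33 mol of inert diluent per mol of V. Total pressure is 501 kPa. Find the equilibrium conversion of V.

X = 0.609

Take 1 mol V as basis and let X be its fractional conversion, so ξ = 0.5X.
Species balance: n_V = 1 − X; n_R = 0.5X; n_I = 3.33 (inert).
n_T = Σnᵢ = 4.33 − 0.5X.
Mole fractions y_i = n_i/n_T; K = p_R / (p_V^2) with p_i = y_i·P.
This yields a degree-2 equation in X; solving on (0,1), X = 0.609.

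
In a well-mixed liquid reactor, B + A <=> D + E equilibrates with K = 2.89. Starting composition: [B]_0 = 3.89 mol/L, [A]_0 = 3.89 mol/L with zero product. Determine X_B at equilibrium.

Let X = conversion of B; extent ξ = 3.89·X mol/L.
Concentrations: [B] = 3.89 − 3.89X; [A] = 3.89 − 3.89X; [D] = 3.89X; [E] = 3.89X.
K = [D] [E] / ([B] [A]).
This equals 2.89 at X = 0.630 (the root in 0 < X < 1).

X = 0.630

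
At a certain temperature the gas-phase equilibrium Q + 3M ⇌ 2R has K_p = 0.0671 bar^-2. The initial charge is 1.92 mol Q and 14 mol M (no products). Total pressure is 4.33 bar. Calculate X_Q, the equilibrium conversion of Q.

X = 0.620

Take 1.92 mol Q as basis and let X be its fractional conversion, so ξ = 1.92X.
At extent ξ: n_Q = 1.92 − 1.92X; n_M = 14 − 5.76X; n_R = 3.84X.
n_T = Σnᵢ = 15.9 − 3.84X.
Mole fractions y_i = n_i/n_T; K_p = p_R^2 / (p_Q p_M^3) with p_i = y_i·P.
This yields a degree-4 equation in X; solving on (0,1), X = 0.620.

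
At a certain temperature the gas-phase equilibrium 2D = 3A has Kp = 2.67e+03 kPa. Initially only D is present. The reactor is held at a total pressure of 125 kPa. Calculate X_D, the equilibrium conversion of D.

X = 0.771

Basis: 1 mol D initially; let X = conversion of D. Extent ξ = 0.5X.
Mole table: n_D = 1 − X; n_A = 1.5X.
Summing: n_T = 1 + 0.5X.
With p_i = (n_i/n_T)P, Kp = p_A^3 / (p_D^2).
This yields a degree-3 equation in X; solving on (0,1), X = 0.771.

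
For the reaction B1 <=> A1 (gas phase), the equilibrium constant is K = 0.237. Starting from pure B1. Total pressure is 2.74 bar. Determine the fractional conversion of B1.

Basis: 1 mol B1 initially; let X = conversion of B1. Extent ξ = X.
Mole table: n_B1 = 1 − X; n_A1 = X.
Total moles n_T = 1 (Δν = 0, constant).
With p_i = (n_i/n_T)P, K = p_A1 / (p_B1).
Substituting and setting equal to 0.237 gives a polynomial in X; the root in (0,1) is X = 0.192.

X = 0.192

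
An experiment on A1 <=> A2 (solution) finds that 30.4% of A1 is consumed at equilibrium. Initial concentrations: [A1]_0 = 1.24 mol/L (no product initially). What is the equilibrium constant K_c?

K_c = 0.437

Let X = conversion of A1.
Concentrations: [A1] = 1.24 − 1.24X; [A2] = 1.24X.
At X = 0.304: [A1] = 0.863, [A2] = 0.377.
K_c = [A2] / ([A1]) = 0.437.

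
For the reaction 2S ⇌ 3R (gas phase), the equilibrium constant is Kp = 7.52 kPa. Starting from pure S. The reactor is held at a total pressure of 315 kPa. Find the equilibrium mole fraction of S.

Basis: 1 mol S initially; let X = conversion of S. Extent ξ = 0.5X.
At extent ξ: n_S = 1 − X; n_R = 1.5X.
Total moles n_T = 1 + 0.5X.
y_i = n_i/n_T, p_i = y_i·P. Kp = p_R^3 / (p_S^2).
Substituting and setting equal to 7.52 kPa gives a polynomial in X; the root in (0,1) is X = 0.174.
Then n_S = 0.826, n_T = 1.09, so y_S = 0.760.

y_S = 0.760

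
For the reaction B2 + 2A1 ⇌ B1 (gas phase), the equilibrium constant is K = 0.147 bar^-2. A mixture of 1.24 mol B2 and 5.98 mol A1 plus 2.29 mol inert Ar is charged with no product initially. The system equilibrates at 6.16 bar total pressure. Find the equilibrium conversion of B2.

Basis: 1.24 mol B2 initially; let X = conversion of B2. Extent ξ = 1.24X.
Moles: n_B2 = 1.24 − 1.24X; n_A1 = 5.98 − 2.48X; n_B1 = 1.24X; n_I = 2.29 (inert).
Summing: n_T = 9.51 − 2.48X.
y_i = n_i/n_T, p_i = y_i·P. K = p_B1 / (p_B2 p_A1^2).
Substituting and setting equal to 0.147 bar^-2 gives a polynomial in X; the root in (0,1) is X = 0.633.

X = 0.633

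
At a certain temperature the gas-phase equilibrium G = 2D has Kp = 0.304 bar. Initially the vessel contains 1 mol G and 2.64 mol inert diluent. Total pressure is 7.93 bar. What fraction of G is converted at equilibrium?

Basis: 1 mol G initially; let X = conversion of G. Extent ξ = X.
At extent ξ: n_G = 1 − X; n_D = 2X; n_I = 2.64 (inert).
n_T = Σnᵢ = 3.64 + X.
Mole fractions y_i = n_i/n_T; Kp = p_D^2 / (p_G) with p_i = y_i·P.
Setting this equal to 0.304 bar and taking the physical root (0 < X < 1) gives X = 0.174.

X = 0.174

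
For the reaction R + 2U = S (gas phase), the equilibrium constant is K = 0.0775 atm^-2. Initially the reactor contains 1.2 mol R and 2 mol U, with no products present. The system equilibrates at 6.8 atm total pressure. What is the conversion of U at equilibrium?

X = 0.506

Let X = conversion of U (basis 2 mol U); extent of reaction ξ = X.
Moles: n_R = 1.2 − X; n_U = 2 − 2X; n_S = X.
n_T = Σnᵢ = 3.2 − 2X.
y_i = n_i/n_T, p_i = y_i·P. K = p_S / (p_R p_U^2).
Equating to 0.0775 atm^-2 and solving on 0 < X < 1: X = 0.506.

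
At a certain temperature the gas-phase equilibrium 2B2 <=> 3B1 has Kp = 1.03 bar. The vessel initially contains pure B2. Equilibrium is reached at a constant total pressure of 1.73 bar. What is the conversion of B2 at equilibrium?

X = 0.417

Basis: 1 mol B2 initially; let X = conversion of B2. Extent ξ = 0.5X.
Moles: n_B2 = 1 − X; n_B1 = 1.5X.
Summing: n_T = 1 + 0.5X.
With p_i = (n_i/n_T)P, Kp = p_B1^3 / (p_B2^2).
Substituting and setting equal to 1.03 bar gives a polynomial in X; the root in (0,1) is X = 0.417.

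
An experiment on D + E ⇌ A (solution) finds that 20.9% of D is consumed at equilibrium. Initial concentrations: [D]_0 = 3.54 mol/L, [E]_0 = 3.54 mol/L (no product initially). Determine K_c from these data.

Let X = conversion of D.
Concentrations: [D] = 3.54 − 3.54X; [E] = 3.54 − 3.54X; [A] = 3.54X.
At X = 0.209: [D] = 2.8, [E] = 2.8, [A] = 0.74.
K_c = [A] / ([D] [E]) = 0.0944 L/mol.

K_c = 0.0944 L/mol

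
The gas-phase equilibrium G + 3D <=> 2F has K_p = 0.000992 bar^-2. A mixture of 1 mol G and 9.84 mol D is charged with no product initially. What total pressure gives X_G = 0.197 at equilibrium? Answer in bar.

Let X = conversion of G (basis 1 mol G); extent of reaction ξ = X.
Moles: n_G = 1 − X; n_D = 9.84 − 3X; n_F = 2X.
Summing: n_T = 10.8 − 2X.
K_p = p_F^2 / (p_G p_D^3) with p_i = (n_i/n_T)·P.
At X = 0.197: the mole-fraction product g(X) = Π y_i^ν_i = 0.02666. Since K_p = g(X)·P^{-2}, P = (g/K_p)^(1/2) = (0.02666/0.000992)^(1/2) = 5.18 bar.

P = 5.18 bar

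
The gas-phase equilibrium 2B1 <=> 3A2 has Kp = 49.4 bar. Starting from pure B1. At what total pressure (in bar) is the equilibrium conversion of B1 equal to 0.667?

P = 7.29 bar

Take 1 mol B1 as basis and let X be its fractional conversion, so ξ = 0.5X.
Species balance: n_B1 = 1 − X; n_A2 = 1.5X.
Total moles n_T = 1 + 0.5X.
Kp = p_A2^3 / (p_B1^2) with p_i = (n_i/n_T)·P.
At X = 0.667: the mole-fraction product g(X) = Π y_i^ν_i = 6.773. Since Kp = g(X)·P^{1}, P = (Kp/g)^(1/1) = (49.4/6.773)^(1/1) = 7.29 bar.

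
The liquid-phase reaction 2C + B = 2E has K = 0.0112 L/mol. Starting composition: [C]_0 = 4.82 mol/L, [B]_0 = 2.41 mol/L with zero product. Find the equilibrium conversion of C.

X = 0.133

Let X = conversion of C; extent ξ = 4.82X/2 mol/L.
Concentrations: [C] = 4.82 − 4.82X; [B] = 2.41 − 2.41X; [E] = 4.82X.
K = [E]^2 / ([C]^2 [B]).
Setting equal to 0.0112 and solving for X on (0,1) gives X = 0.133.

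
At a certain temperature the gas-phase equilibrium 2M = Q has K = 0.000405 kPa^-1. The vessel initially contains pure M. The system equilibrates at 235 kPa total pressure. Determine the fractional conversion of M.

X = 0.149

Let X = conversion of M (basis 1 mol M); extent of reaction ξ = 0.5X.
Mole table: n_M = 1 − X; n_Q = 0.5X.
Summing: n_T = 1 − 0.5X.
Mole fractions y_i = n_i/n_T; K = p_Q / (p_M^2) with p_i = y_i·P.
Substituting and setting equal to 0.000405 kPa^-1 gives a polynomial in X; the root in (0,1) is X = 0.149.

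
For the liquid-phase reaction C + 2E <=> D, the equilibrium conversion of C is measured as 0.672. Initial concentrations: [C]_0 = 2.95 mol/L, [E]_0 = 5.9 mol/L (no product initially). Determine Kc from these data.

Let X = conversion of C.
Concentrations: [C] = 2.95 − 2.95X; [E] = 5.9 − 5.9X; [D] = 2.95X.
At X = 0.672: [C] = 0.968, [E] = 1.94, [D] = 1.98.
Kc = [D] / ([C] [E]^2) = 0.547 (mol/L)^-2.

Kc = 0.547 (mol/L)^-2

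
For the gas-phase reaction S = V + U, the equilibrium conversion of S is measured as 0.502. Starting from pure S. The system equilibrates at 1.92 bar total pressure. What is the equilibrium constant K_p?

K_p = 0.647 bar

Basis: 1 mol S initially; let X = conversion of S. Extent ξ = X.
Mole table: n_S = 1 − X; n_V = X; n_U = X.
Total moles n_T = 1 + X.
At X = 0.502: n_S = 0.498, n_V = 0.502, n_U = 0.502, n_T = 1.5.
p_i = (n_i/n_T)·P. K_p = p_V p_U / (p_S) = 0.647 bar.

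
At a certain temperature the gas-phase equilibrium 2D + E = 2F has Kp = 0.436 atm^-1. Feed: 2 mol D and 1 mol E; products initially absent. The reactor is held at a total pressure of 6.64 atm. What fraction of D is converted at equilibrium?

X = 0.443

Take 2 mol D as basis and let X be its fractional conversion, so ξ = X.
At extent ξ: n_D = 2 − 2X; n_E = 1 − X; n_F = 2X.
Summing: n_T = 3 − X.
Mole fractions y_i = n_i/n_T; Kp = p_F^2 / (p_D^2 p_E) with p_i = y_i·P.
This yields a degree-3 equation in X; solving on (0,1), X = 0.443.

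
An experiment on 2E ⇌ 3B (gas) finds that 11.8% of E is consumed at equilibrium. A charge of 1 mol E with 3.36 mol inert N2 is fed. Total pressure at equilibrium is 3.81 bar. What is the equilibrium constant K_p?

Let X = conversion of E (basis 1 mol E); extent of reaction ξ = 0.5X.
Species balance: n_E = 1 − X; n_B = 1.5X; n_I = 3.36 (inert).
Total moles n_T = 4.36 + 0.5X.
At X = 0.118: n_E = 0.882, n_B = 0.177, n_T = 4.42.
p_i = (n_i/n_T)·P. K_p = p_B^3 / (p_E^2) = 0.00615 bar.

K_p = 0.00615 bar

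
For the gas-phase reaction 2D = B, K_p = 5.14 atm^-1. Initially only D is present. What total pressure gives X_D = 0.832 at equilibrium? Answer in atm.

Let X = conversion of D (basis 1 mol D); extent of reaction ξ = 0.5X.
Moles: n_D = 1 − X; n_B = 0.5X.
Total moles n_T = 1 − 0.5X.
K_p = p_B / (p_D^2) with p_i = (n_i/n_T)·P.
At X = 0.832: the mole-fraction product g(X) = Π y_i^ν_i = 8.608. Since K_p = g(X)·P^{-1}, P = (g/K_p)^(1/1) = (8.608/5.14)^(1/1) = 1.67 atm.

P = 1.67 atm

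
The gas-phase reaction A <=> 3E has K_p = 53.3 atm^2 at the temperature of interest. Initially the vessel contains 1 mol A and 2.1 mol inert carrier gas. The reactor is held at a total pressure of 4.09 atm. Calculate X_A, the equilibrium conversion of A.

X = 0.802

Let X = conversion of A (basis 1 mol A); extent of reaction ξ = X.
Mole table: n_A = 1 − X; n_E = 3X; n_I = 2.1 (inert).
Summing: n_T = 3.1 + 2X.
With p_i = (n_i/n_T)P, K_p = p_E^3 / (p_A).
Substituting and setting equal to 53.3 atm^2 gives a polynomial in X; the root in (0,1) is X = 0.802.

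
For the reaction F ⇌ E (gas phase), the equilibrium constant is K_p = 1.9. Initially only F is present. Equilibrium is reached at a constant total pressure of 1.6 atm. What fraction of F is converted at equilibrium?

X = 0.655

Take 1 mol F as basis and let X be its fractional conversion, so ξ = X.
Moles: n_F = 1 − X; n_E = X.
Since Δν = 0, n_T = 1 throughout.
With p_i = (n_i/n_T)P, K_p = p_E / (p_F).
Substituting and setting equal to 1.9 gives a polynomial in X; the root in (0,1) is X = 0.655.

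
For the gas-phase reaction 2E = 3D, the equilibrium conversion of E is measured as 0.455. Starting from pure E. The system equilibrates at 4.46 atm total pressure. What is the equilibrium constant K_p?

Let X = conversion of E (basis 1 mol E); extent of reaction ξ = 0.5X.
Moles: n_E = 1 − X; n_D = 1.5X.
Summing: n_T = 1 + 0.5X.
At X = 0.455: n_E = 0.545, n_D = 0.682, n_T = 1.23.
p_i = (n_i/n_T)·P. K_p = p_D^3 / (p_E^2) = 3.89 atm.

K_p = 3.89 atm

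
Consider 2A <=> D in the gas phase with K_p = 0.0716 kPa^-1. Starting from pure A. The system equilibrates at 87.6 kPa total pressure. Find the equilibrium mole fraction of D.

Take 1 mol A as basis and let X be its fractional conversion, so ξ = 0.5X.
Mole table: n_A = 1 − X; n_D = 0.5X.
n_T = Σnᵢ = 1 − 0.5X.
y_i = n_i/n_T, p_i = y_i·P. K_p = p_D / (p_A^2).
Setting this equal to 0.0716 kPa^-1 and taking the physical root (0 < X < 1) gives X = 0.804.
Then n_D = 0.402, n_T = 0.598, so y_D = 0.673.

y_D = 0.673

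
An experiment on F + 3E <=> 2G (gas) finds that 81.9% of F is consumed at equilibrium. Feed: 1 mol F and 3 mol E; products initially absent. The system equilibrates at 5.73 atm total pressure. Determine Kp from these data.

Kp = 15.7 atm^-2

Basis: 1 mol F initially; let X = conversion of F. Extent ξ = X.
Moles: n_F = 1 − X; n_E = 3 − 3X; n_G = 2X.
Summing: n_T = 4 − 2X.
At X = 0.819: n_F = 0.181, n_E = 0.543, n_G = 1.64, n_T = 2.36.
p_i = (n_i/n_T)·P. Kp = p_G^2 / (p_F p_E^3) = 15.7 atm^-2.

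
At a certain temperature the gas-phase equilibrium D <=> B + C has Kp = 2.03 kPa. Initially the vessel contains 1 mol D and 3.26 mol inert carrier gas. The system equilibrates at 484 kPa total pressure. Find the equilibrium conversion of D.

Basis: 1 mol D initially; let X = conversion of D. Extent ξ = X.
Mole table: n_D = 1 − X; n_B = X; n_C = X; n_I = 3.26 (inert).
Summing: n_T = 4.26 + X.
y_i = n_i/n_T, p_i = y_i·P. Kp = p_B p_C / (p_D).
Substituting and setting equal to 2.03 kPa gives a polynomial in X; the root in (0,1) is X = 0.127.

X = 0.127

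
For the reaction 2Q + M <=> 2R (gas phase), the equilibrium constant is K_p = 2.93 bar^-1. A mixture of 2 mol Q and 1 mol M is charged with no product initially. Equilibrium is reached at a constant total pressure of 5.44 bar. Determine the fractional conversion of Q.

Take 2 mol Q as basis and let X be its fractional conversion, so ξ = X.
Moles: n_Q = 2 − 2X; n_M = 1 − X; n_R = 2X.
n_T = Σnᵢ = 3 − X.
With p_i = (n_i/n_T)P, K_p = p_R^2 / (p_Q^2 p_M).
This yields a degree-3 equation in X; solving on (0,1), X = 0.616.

X = 0.616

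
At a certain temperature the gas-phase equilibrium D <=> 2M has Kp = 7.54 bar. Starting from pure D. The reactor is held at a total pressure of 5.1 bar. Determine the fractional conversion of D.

X = 0.519

Basis: 1 mol D initially; let X = conversion of D. Extent ξ = X.
Mole table: n_D = 1 − X; n_M = 2X.
n_T = Σnᵢ = 1 + X.
With p_i = (n_i/n_T)P, Kp = p_M^2 / (p_D).
Setting this equal to 7.54 bar and taking the physical root (0 < X < 1) gives X = 0.519.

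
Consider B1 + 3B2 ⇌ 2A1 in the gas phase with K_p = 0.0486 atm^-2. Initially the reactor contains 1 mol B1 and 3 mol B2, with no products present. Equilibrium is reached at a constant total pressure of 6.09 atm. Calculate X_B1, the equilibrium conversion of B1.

Basis: 1 mol B1 initially; let X = conversion of B1. Extent ξ = X.
Species balance: n_B1 = 1 − X; n_B2 = 3 − 3X; n_A1 = 2X.
Total moles n_T = 4 − 2X.
y_i = n_i/n_T, p_i = y_i·P. K_p = p_A1^2 / (p_B1 p_B2^3).
Equating to 0.0486 atm^-2 and solving on 0 < X < 1: X = 0.396.

X = 0.396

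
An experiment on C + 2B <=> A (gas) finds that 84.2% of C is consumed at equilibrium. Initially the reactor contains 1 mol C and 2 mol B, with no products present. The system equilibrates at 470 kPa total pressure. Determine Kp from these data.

Take 1 mol C as basis and let X be its fractional conversion, so ξ = X.
Moles: n_C = 1 − X; n_B = 2 − 2X; n_A = X.
Total moles n_T = 3 − 2X.
At X = 0.842: n_C = 0.158, n_B = 0.316, n_A = 0.842, n_T = 1.32.
p_i = (n_i/n_T)·P. Kp = p_A / (p_C p_B^2) = 0.000418 kPa^-2.

Kp = 0.000418 kPa^-2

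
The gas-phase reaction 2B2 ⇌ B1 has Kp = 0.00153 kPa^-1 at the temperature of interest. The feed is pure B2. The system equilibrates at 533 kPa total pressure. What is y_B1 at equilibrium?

Take 1 mol B2 as basis and let X be its fractional conversion, so ξ = 0.5X.
Species balance: n_B2 = 1 − X; n_B1 = 0.5X.
n_T = Σnᵢ = 1 − 0.5X.
Mole fractions y_i = n_i/n_T; Kp = p_B1 / (p_B2^2) with p_i = y_i·P.
Setting this equal to 0.00153 kPa^-1 and taking the physical root (0 < X < 1) gives X = 0.516.
Then n_B1 = 0.258, n_T = 0.742, so y_B1 = 0.347.

y_B1 = 0.347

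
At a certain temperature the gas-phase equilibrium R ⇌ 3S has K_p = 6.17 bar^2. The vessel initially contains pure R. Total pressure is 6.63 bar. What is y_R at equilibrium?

y_R = 0.569

Basis: 1 mol R initially; let X = conversion of R. Extent ξ = X.
At extent ξ: n_R = 1 − X; n_S = 3X.
Summing: n_T = 1 + 2X.
Mole fractions y_i = n_i/n_T; K_p = p_S^3 / (p_R) with p_i = y_i·P.
This yields a degree-3 equation in X; solving on (0,1), X = 0.201.
Then n_R = 0.799, n_T = 1.4, so y_R = 0.569.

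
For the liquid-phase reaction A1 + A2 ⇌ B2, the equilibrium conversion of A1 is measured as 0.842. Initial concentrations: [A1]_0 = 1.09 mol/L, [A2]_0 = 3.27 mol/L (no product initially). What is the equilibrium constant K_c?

Let X = conversion of A1.
Concentrations: [A1] = 1.09 − 1.09X; [A2] = 3.27 − 1.09X; [B2] = 1.09X.
At X = 0.842: [A1] = 0.172, [A2] = 2.35, [B2] = 0.918.
K_c = [B2] / ([A1] [A2]) = 2.27 L/mol.

K_c = 2.27 L/mol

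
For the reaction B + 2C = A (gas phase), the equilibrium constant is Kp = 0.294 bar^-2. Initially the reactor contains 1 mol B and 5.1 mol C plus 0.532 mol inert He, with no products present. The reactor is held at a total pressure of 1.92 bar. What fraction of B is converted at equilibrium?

Basis: 1 mol B initially; let X = conversion of B. Extent ξ = X.
Species balance: n_B = 1 − X; n_C = 5.1 − 2X; n_A = X; n_I = 0.532 (inert).
n_T = Σnᵢ = 6.63 − 2X.
y_i = n_i/n_T, p_i = y_i·P. Kp = p_A / (p_B p_C^2).
Setting this equal to 0.294 bar^-2 and taking the physical root (0 < X < 1) gives X = 0.372.

X = 0.372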